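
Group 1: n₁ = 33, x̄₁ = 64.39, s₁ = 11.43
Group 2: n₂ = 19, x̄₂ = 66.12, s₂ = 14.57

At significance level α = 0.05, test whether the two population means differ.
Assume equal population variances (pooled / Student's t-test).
Student's two-sample t-test (equal variances):
H₀: μ₁ = μ₂
H₁: μ₁ ≠ μ₂
df = n₁ + n₂ - 2 = 50
Pooled variance s_p² = [(n₁-1)s₁² + (n₂-1)s₂²] / (n₁ + n₂ - 2) = [(32)(11.43²) + (18)(14.57²)] / 50 = 160.0353
SE = √(s_p²(1/n₁ + 1/n₂)) = √(160.0353 × (1/33 + 1/19)) = 3.6431
t = (x̄₁ - x̄₂) / SE = (64.39 - 66.12) / 3.6431 = -1.73 / 3.6431 = -0.475
p-value = 0.6370

Since p-value > α = 0.05, we fail to reject H₀.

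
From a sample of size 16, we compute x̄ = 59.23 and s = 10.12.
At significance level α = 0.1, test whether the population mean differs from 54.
One-sample t-test:
H₀: μ = 54
H₁: μ ≠ 54
df = n - 1 = 15
t = (x̄ - μ₀) / (s/√n) = (59.23 - 54) / (10.12/√16) = 2.067
p-value = 0.0564

Since p-value < α = 0.1, we reject H₀.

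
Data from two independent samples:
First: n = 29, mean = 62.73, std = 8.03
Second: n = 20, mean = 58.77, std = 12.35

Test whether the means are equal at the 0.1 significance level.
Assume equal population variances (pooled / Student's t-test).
Student's two-sample t-test (equal variances):
H₀: μ₁ = μ₂
H₁: μ₁ ≠ μ₂
df = n₁ + n₂ - 2 = 47
Pooled variance s_p² = [(n₁-1)s₁² + (n₂-1)s₂²] / (n₁ + n₂ - 2) = [(28)(8.03²) + (19)(12.35²)] / 47 = 100.0722
SE = √(s_p²(1/n₁ + 1/n₂)) = √(100.0722 × (1/29 + 1/20)) = 2.9076
t = (x̄₁ - x̄₂) / SE = (62.73 - 58.77) / 2.9076 = 3.96 / 2.9076 = 1.362
p-value = 0.1797

Since p-value > α = 0.1, we fail to reject H₀.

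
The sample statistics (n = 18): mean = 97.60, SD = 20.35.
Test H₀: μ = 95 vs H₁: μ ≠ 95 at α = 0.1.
One-sample t-test:
H₀: μ = 95
H₁: μ ≠ 95
df = n - 1 = 17
t = (x̄ - μ₀) / (s/√n) = (97.60 - 95) / (20.35/√18) = 0.542
p-value = 0.5948

Since p-value > α = 0.1, we fail to reject H₀.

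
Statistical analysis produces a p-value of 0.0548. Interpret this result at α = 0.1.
Since p = 0.0548 < α = 0.1, reject H₀.
There is sufficient evidence to reject the null hypothesis; the result is statistically significant at the 0.1 level.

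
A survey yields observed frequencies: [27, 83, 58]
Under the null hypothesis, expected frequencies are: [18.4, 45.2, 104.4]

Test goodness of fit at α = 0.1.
Chi-square goodness of fit test:
H₀: observed counts match expected distribution
H₁: observed counts differ from expected distribution
df = k - 1 = 2
χ² = Σ(O - E)²/E
   = (27 - 18.4)²/18.4 + (83 - 45.2)²/45.2 + (58 - 104.4)²/104.4
   = 4.020 + 31.612 + 20.622
   = 56.25
p-value < 0.0001

Since p-value < α = 0.1, we reject H₀.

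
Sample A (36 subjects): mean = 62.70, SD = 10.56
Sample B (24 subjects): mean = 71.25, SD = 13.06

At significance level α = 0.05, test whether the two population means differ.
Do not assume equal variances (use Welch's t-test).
Welch's two-sample t-test:
H₀: μ₁ = μ₂
H₁: μ₁ ≠ μ₂
s₁²/n₁ = 10.56²/36 = 3.0976,  s₂²/n₂ = 13.06²/24 = 7.1068
SE = √(s₁²/n₁ + s₂²/n₂) = √(3.0976 + 7.1068) = 3.1944
df (Welch-Satterthwaite) = (s₁²/n₁ + s₂²/n₂)² / [(s₁²/n₁)²/(n₁-1) + (s₂²/n₂)²/(n₂-1)] ≈ 42.16
t = (x̄₁ - x̄₂) / SE = (62.70 - 71.25) / 3.1944 = -8.55 / 3.1944 = -2.677
p-value = 0.0106

Since p-value < α = 0.05, we reject H₀.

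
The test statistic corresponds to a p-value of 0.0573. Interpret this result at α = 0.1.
Since p = 0.0573 < α = 0.1, reject H₀.
There is sufficient evidence to reject the null hypothesis; the result is statistically significant at the 0.1 level.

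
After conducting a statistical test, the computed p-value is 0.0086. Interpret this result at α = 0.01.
Since p = 0.0086 < α = 0.01, reject H₀.
There is sufficient evidence to reject the null hypothesis; the result is statistically significant at the 0.01 level.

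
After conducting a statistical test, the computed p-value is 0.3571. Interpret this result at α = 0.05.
Since p = 0.3571 > α = 0.05, fail to reject H₀.
There is insufficient evidence to reject the null hypothesis; the result is not statistically significant at the 0.05 level.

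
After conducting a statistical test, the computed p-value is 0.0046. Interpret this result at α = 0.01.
Since p = 0.0046 < α = 0.01, reject H₀.
There is sufficient evidence to reject the null hypothesis; the result is statistically significant at the 0.01 level.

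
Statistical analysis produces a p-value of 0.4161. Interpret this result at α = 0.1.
Since p = 0.4161 > α = 0.1, fail to reject H₀.
There is insufficient evidence to reject the null hypothesis; the result is not statistically significant at the 0.1 level.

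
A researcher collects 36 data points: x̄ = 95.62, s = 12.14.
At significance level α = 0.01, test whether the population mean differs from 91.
One-sample t-test:
H₀: μ = 91
H₁: μ ≠ 91
df = n - 1 = 35
t = (x̄ - μ₀) / (s/√n) = (95.62 - 91) / (12.14/√36) = 2.283
p-value = 0.0286

Since p-value > α = 0.01, we fail to reject H₀.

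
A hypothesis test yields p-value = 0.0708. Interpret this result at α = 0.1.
Since p = 0.0708 < α = 0.1, reject H₀.
There is sufficient evidence to reject the null hypothesis; the result is statistically significant at the 0.1 level.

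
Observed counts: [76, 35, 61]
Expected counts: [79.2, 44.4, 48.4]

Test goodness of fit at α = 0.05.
Chi-square goodness of fit test:
H₀: observed counts match expected distribution
H₁: observed counts differ from expected distribution
df = k - 1 = 2
χ² = Σ(O - E)²/E
   = (76 - 79.2)²/79.2 + (35 - 44.4)²/44.4 + (61 - 48.4)²/48.4
   = 0.129 + 1.990 + 3.280
   = 5.40
p-value = 0.0672

Since p-value > α = 0.05, we fail to reject H₀.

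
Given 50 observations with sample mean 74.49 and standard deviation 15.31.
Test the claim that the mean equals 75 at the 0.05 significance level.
One-sample t-test:
H₀: μ = 75
H₁: μ ≠ 75
df = n - 1 = 49
t = (x̄ - μ₀) / (s/√n) = (74.49 - 75) / (15.31/√50) = -0.236
p-value = 0.8148

Since p-value > α = 0.05, we fail to reject H₀.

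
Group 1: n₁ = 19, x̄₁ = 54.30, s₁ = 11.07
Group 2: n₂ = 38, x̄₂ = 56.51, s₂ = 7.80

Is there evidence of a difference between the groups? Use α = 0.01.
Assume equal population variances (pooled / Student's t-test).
Student's two-sample t-test (equal variances):
H₀: μ₁ = μ₂
H₁: μ₁ ≠ μ₂
df = n₁ + n₂ - 2 = 55
Pooled variance s_p² = [(n₁-1)s₁² + (n₂-1)s₂²] / (n₁ + n₂ - 2) = [(18)(11.07²) + (37)(7.80²)] / 55 = 81.0343
SE = √(s_p²(1/n₁ + 1/n₂)) = √(81.0343 × (1/19 + 1/38)) = 2.5293
t = (x̄₁ - x̄₂) / SE = (54.30 - 56.51) / 2.5293 = -2.21 / 2.5293 = -0.874
p-value = 0.3861

Since p-value > α = 0.01, we fail to reject H₀.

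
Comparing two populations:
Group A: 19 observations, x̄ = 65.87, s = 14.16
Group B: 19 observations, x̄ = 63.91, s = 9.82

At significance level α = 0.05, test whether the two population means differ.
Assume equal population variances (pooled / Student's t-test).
Student's two-sample t-test (equal variances):
H₀: μ₁ = μ₂
H₁: μ₁ ≠ μ₂
df = n₁ + n₂ - 2 = 36
Pooled variance s_p² = [(n₁-1)s₁² + (n₂-1)s₂²] / (n₁ + n₂ - 2) = [(18)(14.16²) + (18)(9.82²)] / 36 = 148.4690
SE = √(s_p²(1/n₁ + 1/n₂)) = √(148.4690 × (1/19 + 1/19)) = 3.9533
t = (x̄₁ - x̄₂) / SE = (65.87 - 63.91) / 3.9533 = 1.96 / 3.9533 = 0.496
p-value = 0.6231

Since p-value > α = 0.05, we fail to reject H₀.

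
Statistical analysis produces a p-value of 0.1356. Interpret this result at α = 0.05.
Since p = 0.1356 > α = 0.05, fail to reject H₀.
There is insufficient evidence to reject the null hypothesis; the result is not statistically significant at the 0.05 level.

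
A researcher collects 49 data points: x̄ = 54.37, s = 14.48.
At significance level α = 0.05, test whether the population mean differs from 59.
One-sample t-test:
H₀: μ = 59
H₁: μ ≠ 59
df = n - 1 = 48
t = (x̄ - μ₀) / (s/√n) = (54.37 - 59) / (14.48/√49) = -2.238
p-value = 0.0299

Since p-value < α = 0.05, we reject H₀.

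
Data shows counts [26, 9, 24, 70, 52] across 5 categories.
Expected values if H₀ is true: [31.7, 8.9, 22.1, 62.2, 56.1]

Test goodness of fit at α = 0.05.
Chi-square goodness of fit test:
H₀: observed counts match expected distribution
H₁: observed counts differ from expected distribution
df = k - 1 = 4
χ² = Σ(O - E)²/E
   = (26 - 31.7)²/31.7 + (9 - 8.9)²/8.9 + (24 - 22.1)²/22.1 + (70 - 62.2)²/62.2 + (52 - 56.1)²/56.1
   = 1.025 + 0.001 + 0.163 + 0.978 + 0.300
   = 2.47
p-value = 0.6505

Since p-value > α = 0.05, we fail to reject H₀.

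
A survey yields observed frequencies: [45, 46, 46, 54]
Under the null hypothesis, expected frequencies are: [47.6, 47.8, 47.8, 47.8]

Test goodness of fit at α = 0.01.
Chi-square goodness of fit test:
H₀: observed counts match expected distribution
H₁: observed counts differ from expected distribution
df = k - 1 = 3
χ² = Σ(O - E)²/E
   = (45 - 47.6)²/47.6 + (46 - 47.8)²/47.8 + (46 - 47.8)²/47.8 + (54 - 47.8)²/47.8
   = 0.142 + 0.068 + 0.068 + 0.804
   = 1.08
p-value = 0.7815

Since p-value > α = 0.01, we fail to reject H₀.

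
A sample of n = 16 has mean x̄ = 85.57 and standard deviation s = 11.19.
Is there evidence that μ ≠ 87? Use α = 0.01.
One-sample t-test:
H₀: μ = 87
H₁: μ ≠ 87
df = n - 1 = 15
t = (x̄ - μ₀) / (s/√n) = (85.57 - 87) / (11.19/√16) = -0.511
p-value = 0.6167

Since p-value > α = 0.01, we fail to reject H₀.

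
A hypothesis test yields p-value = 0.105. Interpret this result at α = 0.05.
Since p = 0.105 > α = 0.05, fail to reject H₀.
There is insufficient evidence to reject the null hypothesis; the result is not statistically significant at the 0.05 level.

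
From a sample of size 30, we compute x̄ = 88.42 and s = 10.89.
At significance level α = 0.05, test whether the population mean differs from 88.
One-sample t-test:
H₀: μ = 88
H₁: μ ≠ 88
df = n - 1 = 29
t = (x̄ - μ₀) / (s/√n) = (88.42 - 88) / (10.89/√30) = 0.211
p-value = 0.8342

Since p-value > α = 0.05, we fail to reject H₀.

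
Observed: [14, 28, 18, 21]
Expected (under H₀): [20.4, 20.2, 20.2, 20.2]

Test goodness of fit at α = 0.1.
Chi-square goodness of fit test:
H₀: observed counts match expected distribution
H₁: observed counts differ from expected distribution
df = k - 1 = 3
χ² = Σ(O - E)²/E
   = (14 - 20.4)²/20.4 + (28 - 20.2)²/20.2 + (18 - 20.2)²/20.2 + (21 - 20.2)²/20.2
   = 2.008 + 3.012 + 0.240 + 0.032
   = 5.29
p-value = 0.1517

Since p-value > α = 0.1, we fail to reject H₀.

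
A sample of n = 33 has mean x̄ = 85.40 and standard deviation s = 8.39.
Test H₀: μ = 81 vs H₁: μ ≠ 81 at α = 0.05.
One-sample t-test:
H₀: μ = 81
H₁: μ ≠ 81
df = n - 1 = 32
t = (x̄ - μ₀) / (s/√n) = (85.40 - 81) / (8.39/√33) = 3.013
p-value = 0.0050

Since p-value < α = 0.05, we reject H₀.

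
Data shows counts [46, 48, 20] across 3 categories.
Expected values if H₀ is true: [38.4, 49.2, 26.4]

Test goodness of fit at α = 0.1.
Chi-square goodness of fit test:
H₀: observed counts match expected distribution
H₁: observed counts differ from expected distribution
df = k - 1 = 2
χ² = Σ(O - E)²/E
   = (46 - 38.4)²/38.4 + (48 - 49.2)²/49.2 + (20 - 26.4)²/26.4
   = 1.504 + 0.029 + 1.552
   = 3.08
p-value = 0.2139

Since p-value > α = 0.1, we fail to reject H₀.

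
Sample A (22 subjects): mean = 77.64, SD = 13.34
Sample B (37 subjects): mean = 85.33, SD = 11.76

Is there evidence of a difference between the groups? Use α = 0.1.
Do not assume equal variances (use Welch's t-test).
Welch's two-sample t-test:
H₀: μ₁ = μ₂
H₁: μ₁ ≠ μ₂
s₁²/n₁ = 13.34²/22 = 8.0889,  s₂²/n₂ = 11.76²/37 = 3.7378
SE = √(s₁²/n₁ + s₂²/n₂) = √(8.0889 + 3.7378) = 3.4390
df (Welch-Satterthwaite) = (s₁²/n₁ + s₂²/n₂)² / [(s₁²/n₁)²/(n₁-1) + (s₂²/n₂)²/(n₂-1)] ≈ 39.92
t = (x̄₁ - x̄₂) / SE = (77.64 - 85.33) / 3.4390 = -7.69 / 3.4390 = -2.236
p-value = 0.0310

Since p-value < α = 0.1, we reject H₀.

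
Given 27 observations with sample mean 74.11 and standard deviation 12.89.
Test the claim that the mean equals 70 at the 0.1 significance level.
One-sample t-test:
H₀: μ = 70
H₁: μ ≠ 70
df = n - 1 = 26
t = (x̄ - μ₀) / (s/√n) = (74.11 - 70) / (12.89/√27) = 1.657
p-value = 0.1096

Since p-value > α = 0.1, we fail to reject H₀.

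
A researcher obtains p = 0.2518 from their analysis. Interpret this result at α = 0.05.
Since p = 0.2518 > α = 0.05, fail to reject H₀.
There is insufficient evidence to reject the null hypothesis; the result is not statistically significant at the 0.05 level.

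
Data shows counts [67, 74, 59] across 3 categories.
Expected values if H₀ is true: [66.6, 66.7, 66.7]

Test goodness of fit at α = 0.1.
Chi-square goodness of fit test:
H₀: observed counts match expected distribution
H₁: observed counts differ from expected distribution
df = k - 1 = 2
χ² = Σ(O - E)²/E
   = (67 - 66.6)²/66.6 + (74 - 66.7)²/66.7 + (59 - 66.7)²/66.7
   = 0.002 + 0.799 + 0.889
   = 1.69
p-value = 0.4295

Since p-value > α = 0.1, we fail to reject H₀.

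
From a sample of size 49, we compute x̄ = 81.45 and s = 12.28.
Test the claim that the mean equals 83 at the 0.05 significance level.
One-sample t-test:
H₀: μ = 83
H₁: μ ≠ 83
df = n - 1 = 48
t = (x̄ - μ₀) / (s/√n) = (81.45 - 83) / (12.28/√49) = -0.884
p-value = 0.3813

Since p-value > α = 0.05, we fail to reject H₀.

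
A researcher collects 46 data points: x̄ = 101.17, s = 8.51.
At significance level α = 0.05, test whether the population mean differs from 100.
One-sample t-test:
H₀: μ = 100
H₁: μ ≠ 100
df = n - 1 = 45
t = (x̄ - μ₀) / (s/√n) = (101.17 - 100) / (8.51/√46) = 0.932
p-value = 0.3561

Since p-value > α = 0.05, we fail to reject H₀.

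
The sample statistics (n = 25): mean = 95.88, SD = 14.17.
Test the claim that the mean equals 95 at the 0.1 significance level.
One-sample t-test:
H₀: μ = 95
H₁: μ ≠ 95
df = n - 1 = 24
t = (x̄ - μ₀) / (s/√n) = (95.88 - 95) / (14.17/√25) = 0.311
p-value = 0.7588

Since p-value > α = 0.1, we fail to reject H₀.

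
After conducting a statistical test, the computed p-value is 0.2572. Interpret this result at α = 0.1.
Since p = 0.2572 > α = 0.1, fail to reject H₀.
There is insufficient evidence to reject the null hypothesis; the result is not statistically significant at the 0.1 level.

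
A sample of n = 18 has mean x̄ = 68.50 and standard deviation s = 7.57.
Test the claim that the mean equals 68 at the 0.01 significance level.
One-sample t-test:
H₀: μ = 68
H₁: μ ≠ 68
df = n - 1 = 17
t = (x̄ - μ₀) / (s/√n) = (68.50 - 68) / (7.57/√18) = 0.280
p-value = 0.7827

Since p-value > α = 0.01, we fail to reject H₀.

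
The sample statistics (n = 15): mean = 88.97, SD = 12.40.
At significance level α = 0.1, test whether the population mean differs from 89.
One-sample t-test:
H₀: μ = 89
H₁: μ ≠ 89
df = n - 1 = 14
t = (x̄ - μ₀) / (s/√n) = (88.97 - 89) / (12.40/√15) = -0.009
p-value = 0.9927

Since p-value > α = 0.1, we fail to reject H₀.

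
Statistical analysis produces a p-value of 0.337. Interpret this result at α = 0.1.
Since p = 0.337 > α = 0.1, fail to reject H₀.
There is insufficient evidence to reject the null hypothesis; the result is not statistically significant at the 0.1 level.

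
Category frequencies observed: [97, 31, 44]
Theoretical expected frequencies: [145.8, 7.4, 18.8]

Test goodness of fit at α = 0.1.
Chi-square goodness of fit test:
H₀: observed counts match expected distribution
H₁: observed counts differ from expected distribution
df = k - 1 = 2
χ² = Σ(O - E)²/E
   = (97 - 145.8)²/145.8 + (31 - 7.4)²/7.4 + (44 - 18.8)²/18.8
   = 16.334 + 75.265 + 33.779
   = 125.38
p-value < 0.0001

Since p-value < α = 0.1, we reject H₀.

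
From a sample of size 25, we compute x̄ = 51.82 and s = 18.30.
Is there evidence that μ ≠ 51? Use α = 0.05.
One-sample t-test:
H₀: μ = 51
H₁: μ ≠ 51
df = n - 1 = 24
t = (x̄ - μ₀) / (s/√n) = (51.82 - 51) / (18.30/√25) = 0.224
p-value = 0.8246

Since p-value > α = 0.05, we fail to reject H₀.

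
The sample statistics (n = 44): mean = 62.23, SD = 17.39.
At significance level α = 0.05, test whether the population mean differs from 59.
One-sample t-test:
H₀: μ = 59
H₁: μ ≠ 59
df = n - 1 = 43
t = (x̄ - μ₀) / (s/√n) = (62.23 - 59) / (17.39/√44) = 1.232
p-value = 0.2246

Since p-value > α = 0.05, we fail to reject H₀.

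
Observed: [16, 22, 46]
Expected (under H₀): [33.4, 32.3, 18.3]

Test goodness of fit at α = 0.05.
Chi-square goodness of fit test:
H₀: observed counts match expected distribution
H₁: observed counts differ from expected distribution
df = k - 1 = 2
χ² = Σ(O - E)²/E
   = (16 - 33.4)²/33.4 + (22 - 32.3)²/32.3 + (46 - 18.3)²/18.3
   = 9.065 + 3.285 + 41.928
   = 54.28
p-value < 0.0001

Since p-value < α = 0.05, we reject H₀.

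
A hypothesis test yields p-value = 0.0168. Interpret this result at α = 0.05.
Since p = 0.0168 < α = 0.05, reject H₀.
There is sufficient evidence to reject the null hypothesis; the result is statistically significant at the 0.05 level.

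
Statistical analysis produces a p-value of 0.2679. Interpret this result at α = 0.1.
Since p = 0.2679 > α = 0.1, fail to reject H₀.
There is insufficient evidence to reject the null hypothesis; the result is not statistically significant at the 0.1 level.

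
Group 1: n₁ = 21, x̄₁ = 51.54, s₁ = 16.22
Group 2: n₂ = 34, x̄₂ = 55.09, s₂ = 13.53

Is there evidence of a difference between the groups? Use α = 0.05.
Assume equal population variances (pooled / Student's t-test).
Student's two-sample t-test (equal variances):
H₀: μ₁ = μ₂
H₁: μ₁ ≠ μ₂
df = n₁ + n₂ - 2 = 53
Pooled variance s_p² = [(n₁-1)s₁² + (n₂-1)s₂²] / (n₁ + n₂ - 2) = [(20)(16.22²) + (33)(13.53²)] / 53 = 213.2600
SE = √(s_p²(1/n₁ + 1/n₂)) = √(213.2600 × (1/21 + 1/34)) = 4.0531
t = (x̄₁ - x̄₂) / SE = (51.54 - 55.09) / 4.0531 = -3.55 / 4.0531 = -0.876
p-value = 0.3851

Since p-value > α = 0.05, we fail to reject H₀.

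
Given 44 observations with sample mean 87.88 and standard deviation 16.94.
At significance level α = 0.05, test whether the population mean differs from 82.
One-sample t-test:
H₀: μ = 82
H₁: μ ≠ 82
df = n - 1 = 43
t = (x̄ - μ₀) / (s/√n) = (87.88 - 82) / (16.94/√44) = 2.302
p-value = 0.0262

Since p-value < α = 0.05, we reject H₀.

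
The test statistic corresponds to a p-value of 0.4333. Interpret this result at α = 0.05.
Since p = 0.4333 > α = 0.05, fail to reject H₀.
There is insufficient evidence to reject the null hypothesis; the result is not statistically significant at the 0.05 level.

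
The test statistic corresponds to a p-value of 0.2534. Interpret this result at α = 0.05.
Since p = 0.2534 > α = 0.05, fail to reject H₀.
There is insufficient evidence to reject the null hypothesis; the result is not statistically significant at the 0.05 level.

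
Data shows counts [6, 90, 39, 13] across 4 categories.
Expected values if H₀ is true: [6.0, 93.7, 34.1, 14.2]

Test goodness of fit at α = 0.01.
Chi-square goodness of fit test:
H₀: observed counts match expected distribution
H₁: observed counts differ from expected distribution
df = k - 1 = 3
χ² = Σ(O - E)²/E
   = (6 - 6.0)²/6.0 + (90 - 93.7)²/93.7 + (39 - 34.1)²/34.1 + (13 - 14.2)²/14.2
   = 0.000 + 0.146 + 0.704 + 0.101
   = 0.95
p-value = 0.8130

Since p-value > α = 0.01, we fail to reject H₀.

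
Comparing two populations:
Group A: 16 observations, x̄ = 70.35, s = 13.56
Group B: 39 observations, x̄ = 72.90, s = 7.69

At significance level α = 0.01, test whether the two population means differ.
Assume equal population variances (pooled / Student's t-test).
Student's two-sample t-test (equal variances):
H₀: μ₁ = μ₂
H₁: μ₁ ≠ μ₂
df = n₁ + n₂ - 2 = 53
Pooled variance s_p² = [(n₁-1)s₁² + (n₂-1)s₂²] / (n₁ + n₂ - 2) = [(15)(13.56²) + (38)(7.69²)] / 53 = 94.4392
SE = √(s_p²(1/n₁ + 1/n₂)) = √(94.4392 × (1/16 + 1/39)) = 2.8851
t = (x̄₁ - x̄₂) / SE = (70.35 - 72.90) / 2.8851 = -2.55 / 2.8851 = -0.884
p-value = 0.3808

Since p-value > α = 0.01, we fail to reject H₀.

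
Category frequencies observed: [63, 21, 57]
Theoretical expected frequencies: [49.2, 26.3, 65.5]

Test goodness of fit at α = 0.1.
Chi-square goodness of fit test:
H₀: observed counts match expected distribution
H₁: observed counts differ from expected distribution
df = k - 1 = 2
χ² = Σ(O - E)²/E
   = (63 - 49.2)²/49.2 + (21 - 26.3)²/26.3 + (57 - 65.5)²/65.5
   = 3.871 + 1.068 + 1.103
   = 6.04
p-value = 0.0488

Since p-value < α = 0.1, we reject H₀.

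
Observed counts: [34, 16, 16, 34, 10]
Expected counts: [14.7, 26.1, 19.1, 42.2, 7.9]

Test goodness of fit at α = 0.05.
Chi-square goodness of fit test:
H₀: observed counts match expected distribution
H₁: observed counts differ from expected distribution
df = k - 1 = 4
χ² = Σ(O - E)²/E
   = (34 - 14.7)²/14.7 + (16 - 26.1)²/26.1 + (16 - 19.1)²/19.1 + (34 - 42.2)²/42.2 + (10 - 7.9)²/7.9
   = 25.339 + 3.908 + 0.503 + 1.593 + 0.558
   = 31.90
p-value < 0.0001

Since p-value < α = 0.05, we reject H₀.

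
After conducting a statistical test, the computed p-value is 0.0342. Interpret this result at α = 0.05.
Since p = 0.0342 < α = 0.05, reject H₀.
There is sufficient evidence to reject the null hypothesis; the result is statistically significant at the 0.05 level.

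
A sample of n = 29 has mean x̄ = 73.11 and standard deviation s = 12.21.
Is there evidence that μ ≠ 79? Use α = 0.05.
One-sample t-test:
H₀: μ = 79
H₁: μ ≠ 79
df = n - 1 = 28
t = (x̄ - μ₀) / (s/√n) = (73.11 - 79) / (12.21/√29) = -2.598
p-value = 0.0148

Since p-value < α = 0.05, we reject H₀.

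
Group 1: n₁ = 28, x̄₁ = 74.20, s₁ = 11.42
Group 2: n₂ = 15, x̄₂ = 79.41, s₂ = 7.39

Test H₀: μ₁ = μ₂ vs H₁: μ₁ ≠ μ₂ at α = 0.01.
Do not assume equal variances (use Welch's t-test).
Welch's two-sample t-test:
H₀: μ₁ = μ₂
H₁: μ₁ ≠ μ₂
s₁²/n₁ = 11.42²/28 = 4.6577,  s₂²/n₂ = 7.39²/15 = 3.6408
SE = √(s₁²/n₁ + s₂²/n₂) = √(4.6577 + 3.6408) = 2.8807
df (Welch-Satterthwaite) = (s₁²/n₁ + s₂²/n₂)² / [(s₁²/n₁)²/(n₁-1) + (s₂²/n₂)²/(n₂-1)] ≈ 39.34
t = (x̄₁ - x̄₂) / SE = (74.20 - 79.41) / 2.8807 = -5.21 / 2.8807 = -1.809
p-value = 0.0782

Since p-value > α = 0.01, we fail to reject H₀.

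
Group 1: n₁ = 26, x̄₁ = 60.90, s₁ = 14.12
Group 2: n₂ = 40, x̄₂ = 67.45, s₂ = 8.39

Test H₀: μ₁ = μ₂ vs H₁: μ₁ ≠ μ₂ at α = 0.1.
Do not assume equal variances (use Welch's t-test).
Welch's two-sample t-test:
H₀: μ₁ = μ₂
H₁: μ₁ ≠ μ₂
s₁²/n₁ = 14.12²/26 = 7.6682,  s₂²/n₂ = 8.39²/40 = 1.7598
SE = √(s₁²/n₁ + s₂²/n₂) = √(7.6682 + 1.7598) = 3.0705
df (Welch-Satterthwaite) = (s₁²/n₁ + s₂²/n₂)² / [(s₁²/n₁)²/(n₁-1) + (s₂²/n₂)²/(n₂-1)] ≈ 36.56
t = (x̄₁ - x̄₂) / SE = (60.90 - 67.45) / 3.0705 = -6.55 / 3.0705 = -2.133
p-value = 0.0397

Since p-value < α = 0.1, we reject H₀.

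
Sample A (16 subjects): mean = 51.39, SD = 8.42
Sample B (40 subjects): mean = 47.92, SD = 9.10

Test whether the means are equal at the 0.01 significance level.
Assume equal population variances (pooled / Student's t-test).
Student's two-sample t-test (equal variances):
H₀: μ₁ = μ₂
H₁: μ₁ ≠ μ₂
df = n₁ + n₂ - 2 = 54
Pooled variance s_p² = [(n₁-1)s₁² + (n₂-1)s₂²] / (n₁ + n₂ - 2) = [(15)(8.42²) + (39)(9.10²)] / 54 = 79.5007
SE = √(s_p²(1/n₁ + 1/n₂)) = √(79.5007 × (1/16 + 1/40)) = 2.6375
t = (x̄₁ - x̄₂) / SE = (51.39 - 47.92) / 2.6375 = 3.47 / 2.6375 = 1.316
p-value = 0.1939

Since p-value > α = 0.01, we fail to reject H₀.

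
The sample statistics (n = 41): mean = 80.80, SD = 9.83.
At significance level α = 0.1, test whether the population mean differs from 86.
One-sample t-test:
H₀: μ = 86
H₁: μ ≠ 86
df = n - 1 = 40
t = (x̄ - μ₀) / (s/√n) = (80.80 - 86) / (9.83/√41) = -3.387
p-value = 0.0016

Since p-value < α = 0.1, we reject H₀.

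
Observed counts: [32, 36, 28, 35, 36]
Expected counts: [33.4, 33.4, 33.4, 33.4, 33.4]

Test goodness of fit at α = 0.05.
Chi-square goodness of fit test:
H₀: observed counts match expected distribution
H₁: observed counts differ from expected distribution
df = k - 1 = 4
χ² = Σ(O - E)²/E
   = (32 - 33.4)²/33.4 + (36 - 33.4)²/33.4 + (28 - 33.4)²/33.4 + (35 - 33.4)²/33.4 + (36 - 33.4)²/33.4
   = 0.059 + 0.202 + 0.873 + 0.077 + 0.202
   = 1.41
p-value = 0.8419

Since p-value > α = 0.05, we fail to reject H₀.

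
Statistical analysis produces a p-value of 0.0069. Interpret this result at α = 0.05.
Since p = 0.0069 < α = 0.05, reject H₀.
There is sufficient evidence to reject the null hypothesis; the result is statistically significant at the 0.05 level.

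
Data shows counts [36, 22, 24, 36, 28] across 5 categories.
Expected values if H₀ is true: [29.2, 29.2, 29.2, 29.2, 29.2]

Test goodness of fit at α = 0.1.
Chi-square goodness of fit test:
H₀: observed counts match expected distribution
H₁: observed counts differ from expected distribution
df = k - 1 = 4
χ² = Σ(O - E)²/E
   = (36 - 29.2)²/29.2 + (22 - 29.2)²/29.2 + (24 - 29.2)²/29.2 + (36 - 29.2)²/29.2 + (28 - 29.2)²/29.2
   = 1.584 + 1.775 + 0.926 + 1.584 + 0.049
   = 5.92
p-value = 0.2054

Since p-value > α = 0.1, we fail to reject H₀.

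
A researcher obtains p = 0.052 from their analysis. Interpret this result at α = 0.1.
Since p = 0.052 < α = 0.1, reject H₀.
There is sufficient evidence to reject the null hypothesis; the result is statistically significant at the 0.1 level.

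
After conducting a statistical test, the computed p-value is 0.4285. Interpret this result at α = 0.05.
Since p = 0.4285 > α = 0.05, fail to reject H₀.
There is insufficient evidence to reject the null hypothesis; the result is not statistically significant at the 0.05 level.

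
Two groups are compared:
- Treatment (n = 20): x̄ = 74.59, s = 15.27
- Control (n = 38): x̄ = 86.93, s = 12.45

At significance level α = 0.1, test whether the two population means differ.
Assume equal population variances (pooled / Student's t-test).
Student's two-sample t-test (equal variances):
H₀: μ₁ = μ₂
H₁: μ₁ ≠ μ₂
df = n₁ + n₂ - 2 = 56
Pooled variance s_p² = [(n₁-1)s₁² + (n₂-1)s₂²] / (n₁ + n₂ - 2) = [(19)(15.27²) + (37)(12.45²)] / 56 = 181.5246
SE = √(s_p²(1/n₁ + 1/n₂)) = √(181.5246 × (1/20 + 1/38)) = 3.7220
t = (x̄₁ - x̄₂) / SE = (74.59 - 86.93) / 3.7220 = -12.34 / 3.7220 = -3.315
p-value = 0.0016

Since p-value < α = 0.1, we reject H₀.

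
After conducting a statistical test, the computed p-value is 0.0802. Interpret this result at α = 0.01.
Since p = 0.0802 > α = 0.01, fail to reject H₀.
There is insufficient evidence to reject the null hypothesis; the result is not statistically significant at the 0.01 level.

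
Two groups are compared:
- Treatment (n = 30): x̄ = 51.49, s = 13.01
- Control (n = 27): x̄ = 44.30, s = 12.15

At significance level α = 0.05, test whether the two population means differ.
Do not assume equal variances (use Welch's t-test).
Welch's two-sample t-test:
H₀: μ₁ = μ₂
H₁: μ₁ ≠ μ₂
s₁²/n₁ = 13.01²/30 = 5.6420,  s₂²/n₂ = 12.15²/27 = 5.4675
SE = √(s₁²/n₁ + s₂²/n₂) = √(5.6420 + 5.4675) = 3.3331
df (Welch-Satterthwaite) = (s₁²/n₁ + s₂²/n₂)² / [(s₁²/n₁)²/(n₁-1) + (s₂²/n₂)²/(n₂-1)] ≈ 54.92
t = (x̄₁ - x̄₂) / SE = (51.49 - 44.30) / 3.3331 = 7.19 / 3.3331 = 2.157
p-value = 0.0354

Since p-value < α = 0.05, we reject H₀.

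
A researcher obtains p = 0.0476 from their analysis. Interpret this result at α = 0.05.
Since p = 0.0476 < α = 0.05, reject H₀.
There is sufficient evidence to reject the null hypothesis; the result is statistically significant at the 0.05 level.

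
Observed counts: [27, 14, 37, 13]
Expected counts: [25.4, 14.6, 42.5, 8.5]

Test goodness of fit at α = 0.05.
Chi-square goodness of fit test:
H₀: observed counts match expected distribution
H₁: observed counts differ from expected distribution
df = k - 1 = 3
χ² = Σ(O - E)²/E
   = (27 - 25.4)²/25.4 + (14 - 14.6)²/14.6 + (37 - 42.5)²/42.5 + (13 - 8.5)²/8.5
   = 0.101 + 0.025 + 0.712 + 2.382
   = 3.22
p-value = 0.3590

Since p-value > α = 0.05, we fail to reject H₀.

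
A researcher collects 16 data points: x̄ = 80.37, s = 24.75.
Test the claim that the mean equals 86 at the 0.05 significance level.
One-sample t-test:
H₀: μ = 86
H₁: μ ≠ 86
df = n - 1 = 15
t = (x̄ - μ₀) / (s/√n) = (80.37 - 86) / (24.75/√16) = -0.910
p-value = 0.3773

Since p-value > α = 0.05, we fail to reject H₀.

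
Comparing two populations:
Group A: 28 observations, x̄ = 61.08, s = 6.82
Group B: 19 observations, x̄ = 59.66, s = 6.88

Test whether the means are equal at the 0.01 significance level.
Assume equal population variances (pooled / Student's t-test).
Student's two-sample t-test (equal variances):
H₀: μ₁ = μ₂
H₁: μ₁ ≠ μ₂
df = n₁ + n₂ - 2 = 45
Pooled variance s_p² = [(n₁-1)s₁² + (n₂-1)s₂²] / (n₁ + n₂ - 2) = [(27)(6.82²) + (18)(6.88²)] / 45 = 46.8412
SE = √(s_p²(1/n₁ + 1/n₂)) = √(46.8412 × (1/28 + 1/19)) = 2.0343
t = (x̄₁ - x̄₂) / SE = (61.08 - 59.66) / 2.0343 = 1.42 / 2.0343 = 0.698
p-value = 0.4887

Since p-value > α = 0.01, we fail to reject H₀.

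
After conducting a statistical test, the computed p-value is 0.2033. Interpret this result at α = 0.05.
Since p = 0.2033 > α = 0.05, fail to reject H₀.
There is insufficient evidence to reject the null hypothesis; the result is not statistically significant at the 0.05 level.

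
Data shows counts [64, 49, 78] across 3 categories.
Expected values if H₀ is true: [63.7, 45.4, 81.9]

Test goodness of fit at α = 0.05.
Chi-square goodness of fit test:
H₀: observed counts match expected distribution
H₁: observed counts differ from expected distribution
df = k - 1 = 2
χ² = Σ(O - E)²/E
   = (64 - 63.7)²/63.7 + (49 - 45.4)²/45.4 + (78 - 81.9)²/81.9
   = 0.001 + 0.285 + 0.186
   = 0.47
p-value = 0.7895

Since p-value > α = 0.05, we fail to reject H₀.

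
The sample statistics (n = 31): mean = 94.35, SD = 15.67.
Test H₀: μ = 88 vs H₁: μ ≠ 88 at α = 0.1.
One-sample t-test:
H₀: μ = 88
H₁: μ ≠ 88
df = n - 1 = 30
t = (x̄ - μ₀) / (s/√n) = (94.35 - 88) / (15.67/√31) = 2.256
p-value = 0.0315

Since p-value < α = 0.1, we reject H₀.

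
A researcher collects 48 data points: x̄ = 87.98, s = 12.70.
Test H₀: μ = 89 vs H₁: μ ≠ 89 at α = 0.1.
One-sample t-test:
H₀: μ = 89
H₁: μ ≠ 89
df = n - 1 = 47
t = (x̄ - μ₀) / (s/√n) = (87.98 - 89) / (12.70/√48) = -0.556
p-value = 0.5806

Since p-value > α = 0.1, we fail to reject H₀.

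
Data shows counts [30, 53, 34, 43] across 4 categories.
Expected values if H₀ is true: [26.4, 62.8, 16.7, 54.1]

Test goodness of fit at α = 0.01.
Chi-square goodness of fit test:
H₀: observed counts match expected distribution
H₁: observed counts differ from expected distribution
df = k - 1 = 3
χ² = Σ(O - E)²/E
   = (30 - 26.4)²/26.4 + (53 - 62.8)²/62.8 + (34 - 16.7)²/16.7 + (43 - 54.1)²/54.1
   = 0.491 + 1.529 + 17.922 + 2.277
   = 22.22
p-value = 0.0001

Since p-value < α = 0.01, we reject H₀.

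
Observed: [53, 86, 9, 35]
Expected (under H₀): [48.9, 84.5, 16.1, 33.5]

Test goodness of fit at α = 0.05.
Chi-square goodness of fit test:
H₀: observed counts match expected distribution
H₁: observed counts differ from expected distribution
df = k - 1 = 3
χ² = Σ(O - E)²/E
   = (53 - 48.9)²/48.9 + (86 - 84.5)²/84.5 + (9 - 16.1)²/16.1 + (35 - 33.5)²/33.5
   = 0.344 + 0.027 + 3.131 + 0.067
   = 3.57
p-value = 0.3120

Since p-value > α = 0.05, we fail to reject H₀.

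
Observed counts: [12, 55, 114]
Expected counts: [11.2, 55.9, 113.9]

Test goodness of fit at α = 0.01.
Chi-square goodness of fit test:
H₀: observed counts match expected distribution
H₁: observed counts differ from expected distribution
df = k - 1 = 2
χ² = Σ(O - E)²/E
   = (12 - 11.2)²/11.2 + (55 - 55.9)²/55.9 + (114 - 113.9)²/113.9
   = 0.057 + 0.014 + 0.000
   = 0.07
p-value = 0.9648

Since p-value > α = 0.01, we fail to reject H₀.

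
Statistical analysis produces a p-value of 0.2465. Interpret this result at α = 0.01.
Since p = 0.2465 > α = 0.01, fail to reject H₀.
There is insufficient evidence to reject the null hypothesis; the result is not statistically significant at the 0.01 level.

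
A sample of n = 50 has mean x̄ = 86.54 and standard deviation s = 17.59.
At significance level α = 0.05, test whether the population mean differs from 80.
One-sample t-test:
H₀: μ = 80
H₁: μ ≠ 80
df = n - 1 = 49
t = (x̄ - μ₀) / (s/√n) = (86.54 - 80) / (17.59/√50) = 2.629
p-value = 0.0114

Since p-value < α = 0.05, we reject H₀.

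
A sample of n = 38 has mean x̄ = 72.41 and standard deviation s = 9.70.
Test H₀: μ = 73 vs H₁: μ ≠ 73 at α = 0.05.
One-sample t-test:
H₀: μ = 73
H₁: μ ≠ 73
df = n - 1 = 37
t = (x̄ - μ₀) / (s/√n) = (72.41 - 73) / (9.70/√38) = -0.375
p-value = 0.7098

Since p-value > α = 0.05, we fail to reject H₀.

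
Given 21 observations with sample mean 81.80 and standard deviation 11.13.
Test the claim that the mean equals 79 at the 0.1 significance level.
One-sample t-test:
H₀: μ = 79
H₁: μ ≠ 79
df = n - 1 = 20
t = (x̄ - μ₀) / (s/√n) = (81.80 - 79) / (11.13/√21) = 1.153
p-value = 0.2626

Since p-value > α = 0.1, we fail to reject H₀.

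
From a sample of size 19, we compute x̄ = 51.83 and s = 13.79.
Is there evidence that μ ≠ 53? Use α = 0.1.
One-sample t-test:
H₀: μ = 53
H₁: μ ≠ 53
df = n - 1 = 18
t = (x̄ - μ₀) / (s/√n) = (51.83 - 53) / (13.79/√19) = -0.370
p-value = 0.7158

Since p-value > α = 0.1, we fail to reject H₀.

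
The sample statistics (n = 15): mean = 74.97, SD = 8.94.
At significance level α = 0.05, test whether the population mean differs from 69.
One-sample t-test:
H₀: μ = 69
H₁: μ ≠ 69
df = n - 1 = 14
t = (x̄ - μ₀) / (s/√n) = (74.97 - 69) / (8.94/√15) = 2.586
p-value = 0.0215

Since p-value < α = 0.05, we reject H₀.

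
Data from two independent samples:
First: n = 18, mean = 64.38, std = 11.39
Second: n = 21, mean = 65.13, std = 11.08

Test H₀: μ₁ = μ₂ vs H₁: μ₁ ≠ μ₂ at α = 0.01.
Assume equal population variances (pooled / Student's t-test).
Student's two-sample t-test (equal variances):
H₀: μ₁ = μ₂
H₁: μ₁ ≠ μ₂
df = n₁ + n₂ - 2 = 37
Pooled variance s_p² = [(n₁-1)s₁² + (n₂-1)s₂²] / (n₁ + n₂ - 2) = [(17)(11.39²) + (20)(11.08²)] / 37 = 125.9669
SE = √(s_p²(1/n₁ + 1/n₂)) = √(125.9669 × (1/18 + 1/21)) = 3.6051
t = (x̄₁ - x̄₂) / SE = (64.38 - 65.13) / 3.6051 = -0.75 / 3.6051 = -0.208
p-value = 0.8363

Since p-value > α = 0.01, we fail to reject H₀.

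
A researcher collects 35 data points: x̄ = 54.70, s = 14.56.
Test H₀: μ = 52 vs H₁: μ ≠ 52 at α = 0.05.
One-sample t-test:
H₀: μ = 52
H₁: μ ≠ 52
df = n - 1 = 34
t = (x̄ - μ₀) / (s/√n) = (54.70 - 52) / (14.56/√35) = 1.097
p-value = 0.2803

Since p-value > α = 0.05, we fail to reject H₀.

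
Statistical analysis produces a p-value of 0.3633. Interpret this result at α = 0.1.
Since p = 0.3633 > α = 0.1, fail to reject H₀.
There is insufficient evidence to reject the null hypothesis; the result is not statistically significant at the 0.1 level.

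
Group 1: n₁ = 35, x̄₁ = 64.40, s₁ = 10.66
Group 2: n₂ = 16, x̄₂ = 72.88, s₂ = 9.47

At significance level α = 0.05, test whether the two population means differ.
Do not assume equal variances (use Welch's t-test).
Welch's two-sample t-test:
H₀: μ₁ = μ₂
H₁: μ₁ ≠ μ₂
s₁²/n₁ = 10.66²/35 = 3.2467,  s₂²/n₂ = 9.47²/16 = 5.6051
SE = √(s₁²/n₁ + s₂²/n₂) = √(3.2467 + 5.6051) = 2.9752
df (Welch-Satterthwaite) = (s₁²/n₁ + s₂²/n₂)² / [(s₁²/n₁)²/(n₁-1) + (s₂²/n₂)²/(n₂-1)] ≈ 32.59
t = (x̄₁ - x̄₂) / SE = (64.40 - 72.88) / 2.9752 = -8.48 / 2.9752 = -2.850
p-value = 0.0075

Since p-value < α = 0.05, we reject H₀.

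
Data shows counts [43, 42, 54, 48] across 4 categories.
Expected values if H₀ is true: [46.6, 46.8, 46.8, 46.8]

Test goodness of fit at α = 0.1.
Chi-square goodness of fit test:
H₀: observed counts match expected distribution
H₁: observed counts differ from expected distribution
df = k - 1 = 3
χ² = Σ(O - E)²/E
   = (43 - 46.6)²/46.6 + (42 - 46.8)²/46.8 + (54 - 46.8)²/46.8 + (48 - 46.8)²/46.8
   = 0.278 + 0.492 + 1.108 + 0.031
   = 1.91
p-value = 0.5915

Since p-value > α = 0.1, we fail to reject H₀.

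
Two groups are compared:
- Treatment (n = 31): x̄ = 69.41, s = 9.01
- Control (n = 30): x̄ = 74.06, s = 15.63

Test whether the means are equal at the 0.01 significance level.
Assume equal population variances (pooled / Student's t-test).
Student's two-sample t-test (equal variances):
H₀: μ₁ = μ₂
H₁: μ₁ ≠ μ₂
df = n₁ + n₂ - 2 = 59
Pooled variance s_p² = [(n₁-1)s₁² + (n₂-1)s₂²] / (n₁ + n₂ - 2) = [(30)(9.01²) + (29)(15.63²)] / 59 = 161.3562
SE = √(s_p²(1/n₁ + 1/n₂)) = √(161.3562 × (1/31 + 1/30)) = 3.2532
t = (x̄₁ - x̄₂) / SE = (69.41 - 74.06) / 3.2532 = -4.65 / 3.2532 = -1.429
p-value = 0.1582

Since p-value > α = 0.01, we fail to reject H₀.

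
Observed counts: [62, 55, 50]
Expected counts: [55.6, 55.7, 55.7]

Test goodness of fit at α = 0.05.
Chi-square goodness of fit test:
H₀: observed counts match expected distribution
H₁: observed counts differ from expected distribution
df = k - 1 = 2
χ² = Σ(O - E)²/E
   = (62 - 55.6)²/55.6 + (55 - 55.7)²/55.7 + (50 - 55.7)²/55.7
   = 0.737 + 0.009 + 0.583
   = 1.33
p-value = 0.5146

Since p-value > α = 0.05, we fail to reject H₀.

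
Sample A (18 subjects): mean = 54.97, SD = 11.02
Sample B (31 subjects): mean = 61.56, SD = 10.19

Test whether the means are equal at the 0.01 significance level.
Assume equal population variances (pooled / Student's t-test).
Student's two-sample t-test (equal variances):
H₀: μ₁ = μ₂
H₁: μ₁ ≠ μ₂
df = n₁ + n₂ - 2 = 47
Pooled variance s_p² = [(n₁-1)s₁² + (n₂-1)s₂²] / (n₁ + n₂ - 2) = [(17)(11.02²) + (30)(10.19²)] / 47 = 110.2036
SE = √(s_p²(1/n₁ + 1/n₂)) = √(110.2036 × (1/18 + 1/31)) = 3.1108
t = (x̄₁ - x̄₂) / SE = (54.97 - 61.56) / 3.1108 = -6.59 / 3.1108 = -2.118
p-value = 0.0395

Since p-value > α = 0.01, we fail to reject H₀.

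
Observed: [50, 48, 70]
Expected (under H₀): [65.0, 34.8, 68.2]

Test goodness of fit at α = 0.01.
Chi-square goodness of fit test:
H₀: observed counts match expected distribution
H₁: observed counts differ from expected distribution
df = k - 1 = 2
χ² = Σ(O - E)²/E
   = (50 - 65.0)²/65.0 + (48 - 34.8)²/34.8 + (70 - 68.2)²/68.2
   = 3.462 + 5.007 + 0.048
   = 8.52
p-value = 0.0142

Since p-value > α = 0.01, we fail to reject H₀.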